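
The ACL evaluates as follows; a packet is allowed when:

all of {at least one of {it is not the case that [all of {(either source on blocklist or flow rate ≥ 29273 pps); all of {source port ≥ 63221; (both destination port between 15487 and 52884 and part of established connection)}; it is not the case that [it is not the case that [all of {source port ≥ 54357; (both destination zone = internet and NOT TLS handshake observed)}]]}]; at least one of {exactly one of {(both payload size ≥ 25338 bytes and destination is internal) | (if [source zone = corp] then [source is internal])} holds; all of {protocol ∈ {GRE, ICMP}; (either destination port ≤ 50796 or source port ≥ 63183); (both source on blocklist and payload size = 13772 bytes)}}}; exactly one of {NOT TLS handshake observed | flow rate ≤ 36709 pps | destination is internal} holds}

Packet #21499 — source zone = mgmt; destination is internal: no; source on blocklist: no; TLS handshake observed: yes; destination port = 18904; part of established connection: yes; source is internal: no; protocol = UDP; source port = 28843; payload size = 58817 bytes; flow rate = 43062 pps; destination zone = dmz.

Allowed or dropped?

Atomic conditions:
  source on blocklist: no → false
  flow rate ≥ 29273 pps: 43062 ≥ 29273 is true
  source port ≥ 63221: 28843 ≥ 63221 is false
  destination port between 15487 and 52884: 18904 in [15487, 52884] is true
  part of established connection: yes → true
  source port ≥ 54357: 28843 ≥ 54357 is false
  destination zone = internet: dmz == internet is false
  NOT TLS handshake observed: yes → false
  payload size ≥ 25338 bytes: 58817 ≥ 25338 is true
  destination is internal: no → false
  source zone = corp: mgmt == corp is false
  source is internal: no → false
  protocol ∈ {GRE, ICMP}: UDP is not in the set → false
  destination port ≤ 50796: 18904 ≤ 50796 is true
  source port ≥ 63183: 28843 ≥ 63183 is false
  payload size = 13772 bytes: 58817 == 13772 is false
  flow rate ≤ 36709 pps: 43062 ≤ 36709 is false
Combine:
[1.1.1.1] false OR true = true
[1.1.1.2.2] true AND true = true
[1.1.1.2] false AND true = false
[1.1.1.3.1.1.2] false AND false = false
[1.1.1.3.1.1] false AND false = false
[1.1.1.3.1] NOT false = true
[1.1.1.3] NOT true = false
[1.1.1] true AND false AND false = false
[1.1] NOT false = true
[1.2.1.1] true AND false = false
[1.2.1.2] false → false (antecedent false ⇒ implication holds) = true
[1.2.1] exactly-one(false, true) = true
[1.2.2.2] true OR false = true
[1.2.2.3] false AND false = false
[1.2.2] false AND true AND false = false
[1.2] true OR false = true
[1] true OR true = true
[2] exactly-one(false, false, false) = false
[root] true AND false = false
Overall: false → dropped

Dropped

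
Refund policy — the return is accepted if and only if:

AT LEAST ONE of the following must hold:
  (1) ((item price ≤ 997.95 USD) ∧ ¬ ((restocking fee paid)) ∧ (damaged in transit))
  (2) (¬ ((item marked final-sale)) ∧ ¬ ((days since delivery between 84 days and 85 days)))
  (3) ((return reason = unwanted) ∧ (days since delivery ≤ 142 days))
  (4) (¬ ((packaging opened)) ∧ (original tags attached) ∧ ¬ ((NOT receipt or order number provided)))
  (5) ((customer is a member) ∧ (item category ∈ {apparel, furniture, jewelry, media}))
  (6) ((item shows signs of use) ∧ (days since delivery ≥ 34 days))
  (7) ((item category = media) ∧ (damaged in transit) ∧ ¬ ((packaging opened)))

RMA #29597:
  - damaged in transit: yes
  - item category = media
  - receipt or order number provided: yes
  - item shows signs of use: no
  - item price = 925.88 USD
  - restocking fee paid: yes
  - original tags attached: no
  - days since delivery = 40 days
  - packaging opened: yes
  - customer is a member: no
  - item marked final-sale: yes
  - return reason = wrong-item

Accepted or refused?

Refused

Atomic conditions:
  item price ≤ 997.95 USD: 925.88 ≤ 997.95 is true
  restocking fee paid: yes → true
  damaged in transit: yes → true
  item marked final-sale: yes → true
  days since delivery between 84 days and 85 days: 40 in [84, 85] is false
  return reason = unwanted: wrong-item == unwanted is false
  days since delivery ≤ 142 days: 40 ≤ 142 is true
  packaging opened: yes → true
  original tags attached: no → false
  NOT receipt or order number provided: yes → false
  customer is a member: no → false
  item category ∈ {apparel, furniture, jewelry, media}: media is in the set → true
  item shows signs of use: no → false
  days since delivery ≥ 34 days: 40 ≥ 34 is true
  item category = media: media == media is true
Combine:
[1.2] NOT true = false
[1] true AND false AND true = false
[2.1] NOT true = false
[2.2] NOT false = true
[2] false AND true = false
[3] false AND true = false
[4.1] NOT true = false
[4.3] NOT false = true
[4] false AND false AND true = false
[5] false AND true = false
[6] false AND true = false
[7.3] NOT true = false
[7] true AND true AND false = false
[root] false OR false OR false OR false OR false OR false OR false = false
Overall: false → refused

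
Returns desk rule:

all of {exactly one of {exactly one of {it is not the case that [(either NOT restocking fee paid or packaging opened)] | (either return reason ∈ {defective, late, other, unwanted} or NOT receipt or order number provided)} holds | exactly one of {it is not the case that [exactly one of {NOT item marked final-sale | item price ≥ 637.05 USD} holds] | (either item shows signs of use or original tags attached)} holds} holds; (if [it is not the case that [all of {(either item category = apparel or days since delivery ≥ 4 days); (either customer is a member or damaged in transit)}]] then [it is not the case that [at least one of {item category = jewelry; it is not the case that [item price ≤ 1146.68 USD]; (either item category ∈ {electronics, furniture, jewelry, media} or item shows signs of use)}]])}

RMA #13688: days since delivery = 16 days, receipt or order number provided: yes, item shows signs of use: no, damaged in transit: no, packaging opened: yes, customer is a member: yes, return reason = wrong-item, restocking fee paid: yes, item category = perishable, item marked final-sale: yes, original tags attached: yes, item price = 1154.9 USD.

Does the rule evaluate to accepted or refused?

Accepted

Atomic conditions:
  NOT restocking fee paid: yes → false
  packaging opened: yes → true
  return reason ∈ {defective, late, other, unwanted}: wrong-item is not in the set → false
  NOT receipt or order number provided: yes → false
  NOT item marked final-sale: yes → false
  item price ≥ 637.05 USD: 1154.9 ≥ 637.05 is true
  item shows signs of use: no → false
  original tags attached: yes → true
  item category = apparel: perishable == apparel is false
  days since delivery ≥ 4 days: 16 ≥ 4 is true
  customer is a member: yes → true
  damaged in transit: no → false
  item category = jewelry: perishable == jewelry is false
  item price ≤ 1146.68 USD: 1154.9 ≤ 1146.68 is false
  item category ∈ {electronics, furniture, jewelry, media}: perishable is not in the set → false
Combine:
[1.1.1.1] false OR true = true
[1.1.1] NOT true = false
[1.1.2] false OR false = false
[1.1] exactly-one(false, false) = false
[1.2.1.1] exactly-one(false, true) = true
[1.2.1] NOT true = false
[1.2.2] false OR true = true
[1.2] exactly-one(false, true) = true
[1] exactly-one(false, true) = true
[2.1.1.1] false OR true = true
[2.1.1.2] true OR false = true
[2.1.1] true AND true = true
[2.1] NOT true = false
[2.2.1.2] NOT false = true
[2.2.1.3] false OR false = false
[2.2.1] false OR true OR false = true
[2.2] NOT true = false
[2] false → false (antecedent false ⇒ implication holds) = true
[root] true AND true = true
Overall: true → accepted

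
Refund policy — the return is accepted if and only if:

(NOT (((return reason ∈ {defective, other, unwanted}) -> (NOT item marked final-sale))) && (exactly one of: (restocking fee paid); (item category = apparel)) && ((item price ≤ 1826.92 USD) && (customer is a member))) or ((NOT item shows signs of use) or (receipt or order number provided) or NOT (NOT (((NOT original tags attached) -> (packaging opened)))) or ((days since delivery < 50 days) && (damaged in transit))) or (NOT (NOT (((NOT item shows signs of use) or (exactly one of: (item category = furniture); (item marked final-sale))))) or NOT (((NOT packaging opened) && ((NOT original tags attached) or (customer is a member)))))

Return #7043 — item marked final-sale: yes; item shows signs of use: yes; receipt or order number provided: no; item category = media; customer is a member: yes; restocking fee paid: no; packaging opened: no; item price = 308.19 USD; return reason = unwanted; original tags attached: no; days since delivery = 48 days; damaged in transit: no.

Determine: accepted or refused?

Atomic conditions:
  return reason ∈ {defective, other, unwanted}: unwanted is in the set → true
  NOT item marked final-sale: yes → false
  restocking fee paid: no → false
  item category = apparel: media == apparel is false
  item price ≤ 1826.92 USD: 308.19 ≤ 1826.92 is true
  customer is a member: yes → true
  NOT item shows signs of use: yes → false
  receipt or order number provided: no → false
  NOT original tags attached: no → true
  packaging opened: no → false
  days since delivery < 50 days: 48 < 50 is true
  damaged in transit: no → false
  item category = furniture: media == furniture is false
  item marked final-sale: yes → true
  NOT packaging opened: no → true
Combine:
[1.1.1] true → false = false
[1.1] NOT false = true
[1.2] exactly-one(false, false) = false
[1.3] true AND true = true
[1] true AND false AND true = false
[2.3.1.1] true → false = false
[2.3.1] NOT false = true
[2.3] NOT true = false
[2.4] true AND false = false
[2] false OR false OR false OR false = false
[3.1.1.1.2] exactly-one(false, true) = true
[3.1.1.1] false OR true = true
[3.1.1] NOT true = false
[3.1] NOT false = true
[3.2.1.2] true OR true = true
[3.2.1] true AND true = true
[3.2] NOT true = false
[3] true OR false = true
[root] false OR false OR true = true
Overall: true → accepted

Accepted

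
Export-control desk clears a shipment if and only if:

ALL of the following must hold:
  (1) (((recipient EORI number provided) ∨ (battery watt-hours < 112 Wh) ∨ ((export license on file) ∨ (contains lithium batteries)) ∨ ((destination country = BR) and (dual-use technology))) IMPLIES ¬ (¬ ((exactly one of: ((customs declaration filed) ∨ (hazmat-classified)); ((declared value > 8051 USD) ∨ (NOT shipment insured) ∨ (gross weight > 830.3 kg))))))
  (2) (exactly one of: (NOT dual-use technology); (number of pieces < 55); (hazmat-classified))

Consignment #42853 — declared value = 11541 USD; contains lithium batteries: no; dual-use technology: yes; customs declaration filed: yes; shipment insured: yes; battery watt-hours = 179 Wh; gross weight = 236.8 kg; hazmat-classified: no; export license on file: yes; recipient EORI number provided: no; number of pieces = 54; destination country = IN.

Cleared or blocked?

Atomic conditions:
  recipient EORI number provided: no → false
  battery watt-hours < 112 Wh: 179 < 112 is false
  export license on file: yes → true
  contains lithium batteries: no → false
  destination country = BR: IN == BR is false
  dual-use technology: yes → true
  customs declaration filed: yes → true
  hazmat-classified: no → false
  declared value > 8051 USD: 11541 > 8051 is true
  NOT shipment insured: yes → false
  gross weight > 830.3 kg: 236.8 > 830.3 is false
  NOT dual-use technology: yes → false
  number of pieces < 55: 54 < 55 is true
Combine:
[1.1.3] true OR false = true
[1.1.4] false AND true = false
[1.1] false OR false OR true OR false = true
[1.2.1.1.1] true OR false = true
[1.2.1.1.2] true OR false OR false = true
[1.2.1.1] exactly-one(true, true) = false
[1.2.1] NOT false = true
[1.2] NOT true = false
[1] true → false = false
[2] exactly-one(false, true, false) = true
[root] false AND true = false
Overall: false → blocked

Blocked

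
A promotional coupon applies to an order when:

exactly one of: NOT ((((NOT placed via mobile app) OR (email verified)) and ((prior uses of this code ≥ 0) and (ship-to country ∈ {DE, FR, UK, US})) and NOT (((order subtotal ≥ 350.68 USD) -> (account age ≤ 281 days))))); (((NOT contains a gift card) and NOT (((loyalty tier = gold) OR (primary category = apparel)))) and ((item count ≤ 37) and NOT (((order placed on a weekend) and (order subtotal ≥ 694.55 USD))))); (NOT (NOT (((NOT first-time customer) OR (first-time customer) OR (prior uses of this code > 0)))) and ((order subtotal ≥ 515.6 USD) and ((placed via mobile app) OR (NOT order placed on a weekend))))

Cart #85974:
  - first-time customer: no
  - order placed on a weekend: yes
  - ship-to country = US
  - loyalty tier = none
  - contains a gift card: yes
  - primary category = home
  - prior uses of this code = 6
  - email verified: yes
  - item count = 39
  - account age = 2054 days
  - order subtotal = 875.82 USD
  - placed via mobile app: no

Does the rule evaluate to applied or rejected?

Rejected

Atomic conditions:
  NOT placed via mobile app: no → true
  email verified: yes → true
  prior uses of this code ≥ 0: 6 ≥ 0 is true
  ship-to country ∈ {DE, FR, UK, US}: US is in the set → true
  order subtotal ≥ 350.68 USD: 875.82 ≥ 350.68 is true
  account age ≤ 281 days: 2054 ≤ 281 is false
  NOT contains a gift card: yes → false
  loyalty tier = gold: none == gold is false
  primary category = apparel: home == apparel is false
  item count ≤ 37: 39 ≤ 37 is false
  order placed on a weekend: yes → true
  order subtotal ≥ 694.55 USD: 875.82 ≥ 694.55 is true
  NOT first-time customer: no → true
  first-time customer: no → false
  prior uses of this code > 0: 6 > 0 is true
  order subtotal ≥ 515.6 USD: 875.82 ≥ 515.6 is true
  placed via mobile app: no → false
  NOT order placed on a weekend: yes → false
Combine:
[1.1.1] true OR true = true
[1.1.2] true AND true = true
[1.1.3.1] true → false = false
[1.1.3] NOT false = true
[1.1] true AND true AND true = true
[1] NOT true = false
[2.1.2.1] false OR false = false
[2.1.2] NOT false = true
[2.1] false AND true = false
[2.2.2.1] true AND true = true
[2.2.2] NOT true = false
[2.2] false AND false = false
[2] false AND false = false
[3.1.1.1] true OR false OR true = true
[3.1.1] NOT true = false
[3.1] NOT false = true
[3.2.2] false OR false = false
[3.2] true AND false = false
[3] true AND false = false
[root] exactly-one(false, false, false) = false
Overall: false → rejected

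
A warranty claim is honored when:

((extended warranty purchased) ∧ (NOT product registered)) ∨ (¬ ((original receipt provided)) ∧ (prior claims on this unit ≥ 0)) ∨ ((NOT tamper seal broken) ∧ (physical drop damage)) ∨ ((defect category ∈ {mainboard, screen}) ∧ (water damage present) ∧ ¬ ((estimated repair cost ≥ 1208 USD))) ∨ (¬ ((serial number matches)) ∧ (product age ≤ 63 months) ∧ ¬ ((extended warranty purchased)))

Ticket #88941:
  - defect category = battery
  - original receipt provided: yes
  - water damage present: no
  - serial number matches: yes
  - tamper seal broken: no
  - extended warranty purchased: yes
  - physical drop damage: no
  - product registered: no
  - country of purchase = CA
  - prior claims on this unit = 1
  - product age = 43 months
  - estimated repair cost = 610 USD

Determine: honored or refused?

Honored

Atomic conditions:
  extended warranty purchased: yes → true
  NOT product registered: no → true
  original receipt provided: yes → true
  prior claims on this unit ≥ 0: 1 ≥ 0 is true
  NOT tamper seal broken: no → true
  physical drop damage: no → false
  defect category ∈ {mainboard, screen}: battery is not in the set → false
  water damage present: no → false
  estimated repair cost ≥ 1208 USD: 610 ≥ 1208 is false
  serial number matches: yes → true
  product age ≤ 63 months: 43 ≤ 63 is true
Combine:
[1] true AND true = true
[2.1] NOT true = false
[2] false AND true = false
[3] true AND false = false
[4.3] NOT false = true
[4] false AND false AND true = false
[5.1] NOT true = false
[5.3] NOT true = false
[5] false AND true AND false = false
[root] true OR false OR false OR false OR false = true
Overall: true → honored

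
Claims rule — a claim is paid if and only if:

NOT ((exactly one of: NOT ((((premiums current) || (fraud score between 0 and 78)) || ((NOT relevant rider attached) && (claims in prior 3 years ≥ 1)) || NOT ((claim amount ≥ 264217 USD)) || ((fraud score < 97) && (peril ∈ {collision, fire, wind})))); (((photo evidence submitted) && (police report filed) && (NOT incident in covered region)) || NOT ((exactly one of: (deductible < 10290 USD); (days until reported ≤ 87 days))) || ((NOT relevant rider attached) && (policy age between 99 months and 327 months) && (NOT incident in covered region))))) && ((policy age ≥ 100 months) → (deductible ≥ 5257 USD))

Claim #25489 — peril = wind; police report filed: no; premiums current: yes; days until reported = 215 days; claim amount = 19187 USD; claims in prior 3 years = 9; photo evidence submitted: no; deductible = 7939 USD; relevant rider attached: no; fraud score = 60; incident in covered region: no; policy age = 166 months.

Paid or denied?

Atomic conditions:
  premiums current: yes → true
  fraud score between 0 and 78: 60 in [0, 78] is true
  NOT relevant rider attached: no → true
  claims in prior 3 years ≥ 1: 9 ≥ 1 is true
  claim amount ≥ 264217 USD: 19187 ≥ 264217 is false
  fraud score < 97: 60 < 97 is true
  peril ∈ {collision, fire, wind}: wind is in the set → true
  photo evidence submitted: no → false
  police report filed: no → false
  NOT incident in covered region: no → true
  deductible < 10290 USD: 7939 < 10290 is true
  days until reported ≤ 87 days: 215 ≤ 87 is false
  policy age between 99 months and 327 months: 166 in [99, 327] is true
  policy age ≥ 100 months: 166 ≥ 100 is true
  deductible ≥ 5257 USD: 7939 ≥ 5257 is true
Combine:
[1.1.1.1.1] true OR true = true
[1.1.1.1.2] true AND true = true
[1.1.1.1.3] NOT false = true
[1.1.1.1.4] true AND true = true
[1.1.1.1] true OR true OR true OR true = true
[1.1.1] NOT true = false
[1.1.2.1] false AND false AND true = false
[1.1.2.2.1] exactly-one(true, false) = true
[1.1.2.2] NOT true = false
[1.1.2.3] true AND true AND true = true
[1.1.2] false OR false OR true = true
[1.1] exactly-one(false, true) = true
[1] NOT true = false
[2] true → true = true
[root] false AND true = false
Overall: false → denied

Denied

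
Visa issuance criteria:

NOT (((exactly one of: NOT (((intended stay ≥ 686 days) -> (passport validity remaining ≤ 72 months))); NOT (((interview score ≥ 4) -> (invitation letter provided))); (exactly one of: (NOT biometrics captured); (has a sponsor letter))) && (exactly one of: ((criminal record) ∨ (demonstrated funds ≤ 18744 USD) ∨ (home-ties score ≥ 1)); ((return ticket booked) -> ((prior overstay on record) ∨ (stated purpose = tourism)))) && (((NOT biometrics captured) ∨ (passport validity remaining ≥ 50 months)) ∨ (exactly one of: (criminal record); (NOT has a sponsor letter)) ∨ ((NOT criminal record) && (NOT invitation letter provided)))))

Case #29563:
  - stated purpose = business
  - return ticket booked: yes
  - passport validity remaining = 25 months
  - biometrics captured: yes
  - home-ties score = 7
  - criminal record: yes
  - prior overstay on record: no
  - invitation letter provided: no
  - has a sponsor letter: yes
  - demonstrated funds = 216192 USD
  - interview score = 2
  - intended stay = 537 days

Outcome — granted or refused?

Refused

Atomic conditions:
  intended stay ≥ 686 days: 537 ≥ 686 is false
  passport validity remaining ≤ 72 months: 25 ≤ 72 is true
  interview score ≥ 4: 2 ≥ 4 is false
  invitation letter provided: no → false
  NOT biometrics captured: yes → false
  has a sponsor letter: yes → true
  criminal record: yes → true
  demonstrated funds ≤ 18744 USD: 216192 ≤ 18744 is false
  home-ties score ≥ 1: 7 ≥ 1 is true
  return ticket booked: yes → true
  prior overstay on record: no → false
  stated purpose = tourism: business == tourism is false
  passport validity remaining ≥ 50 months: 25 ≥ 50 is false
  NOT has a sponsor letter: yes → false
  NOT criminal record: yes → false
  NOT invitation letter provided: no → true
Combine:
[1.1.1.1] false → true (antecedent false ⇒ implication holds) = true
[1.1.1] NOT true = false
[1.1.2.1] false → false (antecedent false ⇒ implication holds) = true
[1.1.2] NOT true = false
[1.1.3] exactly-one(false, true) = true
[1.1] exactly-one(false, false, true) = true
[1.2.1] true OR false OR true = true
[1.2.2.2] false OR false = false
[1.2.2] true → false = false
[1.2] exactly-one(true, false) = true
[1.3.1] false OR false = false
[1.3.2] exactly-one(true, false) = true
[1.3.3] false AND true = false
[1.3] false OR true OR false = true
[1] true AND true AND true = true
[root] NOT true = false
Overall: false → refused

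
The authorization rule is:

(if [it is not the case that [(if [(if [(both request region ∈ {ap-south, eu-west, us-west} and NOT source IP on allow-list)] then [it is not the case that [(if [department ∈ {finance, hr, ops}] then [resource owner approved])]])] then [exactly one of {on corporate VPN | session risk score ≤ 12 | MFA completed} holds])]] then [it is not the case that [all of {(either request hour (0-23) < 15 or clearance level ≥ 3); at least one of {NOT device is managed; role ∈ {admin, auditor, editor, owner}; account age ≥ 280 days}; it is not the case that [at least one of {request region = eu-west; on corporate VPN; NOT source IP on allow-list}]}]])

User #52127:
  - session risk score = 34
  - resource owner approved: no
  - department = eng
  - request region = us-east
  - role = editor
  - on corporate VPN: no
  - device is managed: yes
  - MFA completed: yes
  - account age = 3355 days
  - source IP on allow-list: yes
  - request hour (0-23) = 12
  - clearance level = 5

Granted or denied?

Atomic conditions:
  request region ∈ {ap-south, eu-west, us-west}: us-east is not in the set → false
  NOT source IP on allow-list: yes → false
  department ∈ {finance, hr, ops}: eng is not in the set → false
  resource owner approved: no → false
  on corporate VPN: no → false
  session risk score ≤ 12: 34 ≤ 12 is false
  MFA completed: yes → true
  request hour (0-23) < 15: 12 < 15 is true
  clearance level ≥ 3: 5 ≥ 3 is true
  NOT device is managed: yes → false
  role ∈ {admin, auditor, editor, owner}: editor is in the set → true
  account age ≥ 280 days: 3355 ≥ 280 is true
  request region = eu-west: us-east == eu-west is false
Combine:
[1.1.1.1] false AND false = false
[1.1.1.2.1] false → false (antecedent false ⇒ implication holds) = true
[1.1.1.2] NOT true = false
[1.1.1] false → false (antecedent false ⇒ implication holds) = true
[1.1.2] exactly-one(false, false, true) = true
[1.1] true → true = true
[1] NOT true = false
[2.1.1] true OR true = true
[2.1.2] false OR true OR true = true
[2.1.3.1] false OR false OR false = false
[2.1.3] NOT false = true
[2.1] true AND true AND true = true
[2] NOT true = false
[root] false → false (antecedent false ⇒ implication holds) = true
Overall: true → granted

Granted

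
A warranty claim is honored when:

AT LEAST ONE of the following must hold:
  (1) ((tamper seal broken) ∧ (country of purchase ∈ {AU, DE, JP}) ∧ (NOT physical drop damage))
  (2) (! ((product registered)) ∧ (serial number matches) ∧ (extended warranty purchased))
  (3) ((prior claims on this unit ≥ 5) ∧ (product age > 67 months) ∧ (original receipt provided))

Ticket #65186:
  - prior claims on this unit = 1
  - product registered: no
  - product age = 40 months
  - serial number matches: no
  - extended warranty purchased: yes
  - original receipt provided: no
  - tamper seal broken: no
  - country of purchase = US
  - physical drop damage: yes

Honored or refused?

Atomic conditions:
  tamper seal broken: no → false
  country of purchase ∈ {AU, DE, JP}: US is not in the set → false
  NOT physical drop damage: yes → false
  product registered: no → false
  serial number matches: no → false
  extended warranty purchased: yes → true
  prior claims on this unit ≥ 5: 1 ≥ 5 is false
  product age > 67 months: 40 > 67 is false
  original receipt provided: no → false
Combine:
[1] false AND false AND false = false
[2.1] NOT false = true
[2] true AND false AND true = false
[3] false AND false AND false = false
[root] false OR false OR false = false
Overall: false → refused

Refused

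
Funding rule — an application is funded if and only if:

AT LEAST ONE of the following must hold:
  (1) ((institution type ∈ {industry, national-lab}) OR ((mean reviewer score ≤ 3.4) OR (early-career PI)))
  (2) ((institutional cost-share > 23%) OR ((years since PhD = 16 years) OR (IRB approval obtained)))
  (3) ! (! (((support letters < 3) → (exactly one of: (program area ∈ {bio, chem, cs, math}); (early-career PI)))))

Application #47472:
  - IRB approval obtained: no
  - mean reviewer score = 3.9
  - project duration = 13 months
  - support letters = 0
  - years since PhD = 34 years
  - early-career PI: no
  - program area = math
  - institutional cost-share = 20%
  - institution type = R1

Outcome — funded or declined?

Funded

Atomic conditions:
  institution type ∈ {industry, national-lab}: R1 is not in the set → false
  mean reviewer score ≤ 3.4: 3.9 ≤ 3.4 is false
  early-career PI: no → false
  institutional cost-share > 23%: 20 > 23 is false
  years since PhD = 16 years: 34 == 16 is false
  IRB approval obtained: no → false
  support letters < 3: 0 < 3 is true
  program area ∈ {bio, chem, cs, math}: math is in the set → true
Combine:
[1.2] false OR false = false
[1] false OR false = false
[2.2] false OR false = false
[2] false OR false = false
[3.1.1.2] exactly-one(true, false) = true
[3.1.1] true → true = true
[3.1] NOT true = false
[3] NOT false = true
[root] false OR false OR true = true
Overall: true → funded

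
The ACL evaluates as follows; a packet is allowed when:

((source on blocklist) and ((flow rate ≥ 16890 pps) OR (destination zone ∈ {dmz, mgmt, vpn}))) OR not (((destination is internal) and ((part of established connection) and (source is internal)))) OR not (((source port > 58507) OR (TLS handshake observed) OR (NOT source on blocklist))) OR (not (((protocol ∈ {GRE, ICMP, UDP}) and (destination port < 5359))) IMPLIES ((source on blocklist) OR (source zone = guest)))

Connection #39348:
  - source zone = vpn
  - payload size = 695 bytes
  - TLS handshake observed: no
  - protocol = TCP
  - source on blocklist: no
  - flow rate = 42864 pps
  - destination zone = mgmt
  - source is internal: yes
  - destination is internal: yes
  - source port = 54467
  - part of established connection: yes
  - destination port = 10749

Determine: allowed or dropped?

Dropped

Atomic conditions:
  source on blocklist: no → false
  flow rate ≥ 16890 pps: 42864 ≥ 16890 is true
  destination zone ∈ {dmz, mgmt, vpn}: mgmt is in the set → true
  destination is internal: yes → true
  part of established connection: yes → true
  source is internal: yes → true
  source port > 58507: 54467 > 58507 is false
  TLS handshake observed: no → false
  NOT source on blocklist: no → true
  protocol ∈ {GRE, ICMP, UDP}: TCP is not in the set → false
  destination port < 5359: 10749 < 5359 is false
  source zone = guest: vpn == guest is false
Combine:
[1.2] true OR true = true
[1] false AND true = false
[2.1.2] true AND true = true
[2.1] true AND true = true
[2] NOT true = false
[3.1] false OR false OR true = true
[3] NOT true = false
[4.1.1] false AND false = false
[4.1] NOT false = true
[4.2] false OR false = false
[4] true → false = false
[root] false OR false OR false OR false = false
Overall: false → dropped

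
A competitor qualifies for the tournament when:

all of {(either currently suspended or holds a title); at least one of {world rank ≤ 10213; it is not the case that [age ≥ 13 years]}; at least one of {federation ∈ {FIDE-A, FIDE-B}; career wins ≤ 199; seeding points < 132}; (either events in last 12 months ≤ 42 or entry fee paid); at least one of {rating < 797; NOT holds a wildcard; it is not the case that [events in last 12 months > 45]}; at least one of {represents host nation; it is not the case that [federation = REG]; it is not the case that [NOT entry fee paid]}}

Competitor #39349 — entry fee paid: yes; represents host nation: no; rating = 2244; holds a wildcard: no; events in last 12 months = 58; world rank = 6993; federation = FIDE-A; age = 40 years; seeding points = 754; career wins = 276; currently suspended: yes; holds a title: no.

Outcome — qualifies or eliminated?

Atomic conditions:
  currently suspended: yes → true
  holds a title: no → false
  world rank ≤ 10213: 6993 ≤ 10213 is true
  age ≥ 13 years: 40 ≥ 13 is true
  federation ∈ {FIDE-A, FIDE-B}: FIDE-A is in the set → true
  career wins ≤ 199: 276 ≤ 199 is false
  seeding points < 132: 754 < 132 is false
  events in last 12 months ≤ 42: 58 ≤ 42 is false
  entry fee paid: yes → true
  rating < 797: 2244 < 797 is false
  NOT holds a wildcard: no → true
  events in last 12 months > 45: 58 > 45 is true
  represents host nation: no → false
  federation = REG: FIDE-A == REG is false
  NOT entry fee paid: yes → false
Combine:
[1] true OR false = true
[2.2] NOT true = false
[2] true OR false = true
[3] true OR false OR false = true
[4] false OR true = true
[5.3] NOT true = false
[5] false OR true OR false = true
[6.2] NOT false = true
[6.3] NOT false = true
[6] false OR true OR true = true
[root] true AND true AND true AND true AND true AND true = true
Overall: true → qualifies

Qualifies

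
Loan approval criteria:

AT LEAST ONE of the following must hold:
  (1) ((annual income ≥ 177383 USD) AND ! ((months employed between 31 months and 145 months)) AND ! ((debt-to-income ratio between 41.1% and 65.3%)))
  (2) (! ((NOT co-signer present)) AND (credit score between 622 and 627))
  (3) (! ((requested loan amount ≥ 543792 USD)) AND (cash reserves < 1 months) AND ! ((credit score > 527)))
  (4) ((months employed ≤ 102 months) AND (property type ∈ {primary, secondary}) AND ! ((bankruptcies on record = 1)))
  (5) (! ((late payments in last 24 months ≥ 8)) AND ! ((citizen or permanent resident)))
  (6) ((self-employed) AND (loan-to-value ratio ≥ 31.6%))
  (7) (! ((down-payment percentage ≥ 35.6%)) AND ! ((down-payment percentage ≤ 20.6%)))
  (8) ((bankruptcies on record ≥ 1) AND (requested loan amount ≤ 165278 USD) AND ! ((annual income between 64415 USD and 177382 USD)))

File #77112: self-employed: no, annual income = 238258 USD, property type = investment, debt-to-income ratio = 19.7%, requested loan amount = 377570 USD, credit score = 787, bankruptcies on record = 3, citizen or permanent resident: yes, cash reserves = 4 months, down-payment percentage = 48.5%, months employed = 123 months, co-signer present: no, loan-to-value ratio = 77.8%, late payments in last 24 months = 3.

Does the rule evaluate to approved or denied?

Atomic conditions:
  annual income ≥ 177383 USD: 238258 ≥ 177383 is true
  months employed between 31 months and 145 months: 123 in [31, 145] is true
  debt-to-income ratio between 41.1% and 65.3%: 19.7 in [41.1, 65.3] is false
  NOT co-signer present: no → true
  credit score between 622 and 627: 787 in [622, 627] is false
  requested loan amount ≥ 543792 USD: 377570 ≥ 543792 is false
  cash reserves < 1 months: 4 < 1 is false
  credit score > 527: 787 > 527 is true
  months employed ≤ 102 months: 123 ≤ 102 is false
  property type ∈ {primary, secondary}: investment is not in the set → false
  bankruptcies on record = 1: 3 == 1 is false
  late payments in last 24 months ≥ 8: 3 ≥ 8 is false
  citizen or permanent resident: yes → true
  self-employed: no → false
  loan-to-value ratio ≥ 31.6%: 77.8 ≥ 31.6 is true
  down-payment percentage ≥ 35.6%: 48.5 ≥ 35.6 is true
  down-payment percentage ≤ 20.6%: 48.5 ≤ 20.6 is false
  bankruptcies on record ≥ 1: 3 ≥ 1 is true
  requested loan amount ≤ 165278 USD: 377570 ≤ 165278 is false
  annual income between 64415 USD and 177382 USD: 238258 in [64415, 177382] is false
Combine:
[1.2] NOT true = false
[1.3] NOT false = true
[1] true AND false AND true = false
[2.1] NOT true = false
[2] false AND false = false
[3.1] NOT false = true
[3.3] NOT true = false
[3] true AND false AND false = false
[4.3] NOT false = true
[4] false AND false AND true = false
[5.1] NOT false = true
[5.2] NOT true = false
[5] true AND false = false
[6] false AND true = false
[7.1] NOT true = false
[7.2] NOT false = true
[7] false AND true = false
[8.3] NOT false = true
[8] true AND false AND true = false
[root] false OR false OR false OR false OR false OR false OR false OR false = false
Overall: false → denied

Denied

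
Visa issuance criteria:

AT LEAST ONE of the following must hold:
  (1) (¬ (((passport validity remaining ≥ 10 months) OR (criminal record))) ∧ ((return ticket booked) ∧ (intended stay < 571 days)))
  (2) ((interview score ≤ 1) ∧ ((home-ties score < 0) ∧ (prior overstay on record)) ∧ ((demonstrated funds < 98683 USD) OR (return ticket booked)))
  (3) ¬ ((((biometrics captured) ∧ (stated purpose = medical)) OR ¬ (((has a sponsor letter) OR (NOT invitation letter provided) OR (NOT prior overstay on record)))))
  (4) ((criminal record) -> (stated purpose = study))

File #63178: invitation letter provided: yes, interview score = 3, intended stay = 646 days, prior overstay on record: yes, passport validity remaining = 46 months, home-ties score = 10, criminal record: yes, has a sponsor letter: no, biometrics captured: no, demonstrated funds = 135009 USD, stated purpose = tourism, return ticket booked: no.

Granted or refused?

Refused

Atomic conditions:
  passport validity remaining ≥ 10 months: 46 ≥ 10 is true
  criminal record: yes → true
  return ticket booked: no → false
  intended stay < 571 days: 646 < 571 is false
  interview score ≤ 1: 3 ≤ 1 is false
  home-ties score < 0: 10 < 0 is false
  prior overstay on record: yes → true
  demonstrated funds < 98683 USD: 135009 < 98683 is false
  biometrics captured: no → false
  stated purpose = medical: tourism == medical is false
  has a sponsor letter: no → false
  NOT invitation letter provided: yes → false
  NOT prior overstay on record: yes → false
  stated purpose = study: tourism == study is false
Combine:
[1.1.1] true OR true = true
[1.1] NOT true = false
[1.2] false AND false = false
[1] false AND false = false
[2.2] false AND true = false
[2.3] false OR false = false
[2] false AND false AND false = false
[3.1.1] false AND false = false
[3.1.2.1] false OR false OR false = false
[3.1.2] NOT false = true
[3.1] false OR true = true
[3] NOT true = false
[4] true → false = false
[root] false OR false OR false OR false = false
Overall: false → refused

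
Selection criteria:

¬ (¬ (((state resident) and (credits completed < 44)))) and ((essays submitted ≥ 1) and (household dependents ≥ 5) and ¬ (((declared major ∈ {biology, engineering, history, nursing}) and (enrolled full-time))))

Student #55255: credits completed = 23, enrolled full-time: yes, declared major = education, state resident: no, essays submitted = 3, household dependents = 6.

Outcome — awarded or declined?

Declined

Atomic conditions:
  state resident: no → false
  credits completed < 44: 23 < 44 is true
  essays submitted ≥ 1: 3 ≥ 1 is true
  household dependents ≥ 5: 6 ≥ 5 is true
  declared major ∈ {biology, engineering, history, nursing}: education is not in the set → false
  enrolled full-time: yes → true
Combine:
[1.1.1] false AND true = false
[1.1] NOT false = true
[1] NOT true = false
[2.3.1] false AND true = false
[2.3] NOT false = true
[2] true AND true AND true = true
[root] false AND true = false
Overall: false → declined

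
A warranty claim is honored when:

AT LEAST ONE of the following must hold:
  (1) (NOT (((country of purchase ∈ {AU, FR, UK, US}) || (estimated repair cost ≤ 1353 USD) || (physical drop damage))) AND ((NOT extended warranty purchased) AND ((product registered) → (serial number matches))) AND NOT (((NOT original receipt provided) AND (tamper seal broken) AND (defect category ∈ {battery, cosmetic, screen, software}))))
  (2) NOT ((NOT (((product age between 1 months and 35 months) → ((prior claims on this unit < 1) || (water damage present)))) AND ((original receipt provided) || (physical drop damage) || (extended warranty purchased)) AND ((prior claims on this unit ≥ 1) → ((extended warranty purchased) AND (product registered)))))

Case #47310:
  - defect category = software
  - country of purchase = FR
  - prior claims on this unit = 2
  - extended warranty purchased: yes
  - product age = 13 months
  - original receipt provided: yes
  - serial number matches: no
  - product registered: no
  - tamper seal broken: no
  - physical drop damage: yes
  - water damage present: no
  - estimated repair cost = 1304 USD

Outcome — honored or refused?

Honored

Atomic conditions:
  country of purchase ∈ {AU, FR, UK, US}: FR is in the set → true
  estimated repair cost ≤ 1353 USD: 1304 ≤ 1353 is true
  physical drop damage: yes → true
  NOT extended warranty purchased: yes → false
  product registered: no → false
  serial number matches: no → false
  NOT original receipt provided: yes → false
  tamper seal broken: no → false
  defect category ∈ {battery, cosmetic, screen, software}: software is in the set → true
  product age between 1 months and 35 months: 13 in [1, 35] is true
  prior claims on this unit < 1: 2 < 1 is false
  water damage present: no → false
  original receipt provided: yes → true
  extended warranty purchased: yes → true
  prior claims on this unit ≥ 1: 2 ≥ 1 is true
Combine:
[1.1.1] true OR true OR true = true
[1.1] NOT true = false
[1.2.2] false → false (antecedent false ⇒ implication holds) = true
[1.2] false AND true = false
[1.3.1] false AND false AND true = false
[1.3] NOT false = true
[1] false AND false AND true = false
[2.1.1.1.2] false OR false = false
[2.1.1.1] true → false = false
[2.1.1] NOT false = true
[2.1.2] true OR true OR true = true
[2.1.3.2] true AND false = false
[2.1.3] true → false = false
[2.1] true AND true AND false = false
[2] NOT false = true
[root] false OR true = true
Overall: true → honored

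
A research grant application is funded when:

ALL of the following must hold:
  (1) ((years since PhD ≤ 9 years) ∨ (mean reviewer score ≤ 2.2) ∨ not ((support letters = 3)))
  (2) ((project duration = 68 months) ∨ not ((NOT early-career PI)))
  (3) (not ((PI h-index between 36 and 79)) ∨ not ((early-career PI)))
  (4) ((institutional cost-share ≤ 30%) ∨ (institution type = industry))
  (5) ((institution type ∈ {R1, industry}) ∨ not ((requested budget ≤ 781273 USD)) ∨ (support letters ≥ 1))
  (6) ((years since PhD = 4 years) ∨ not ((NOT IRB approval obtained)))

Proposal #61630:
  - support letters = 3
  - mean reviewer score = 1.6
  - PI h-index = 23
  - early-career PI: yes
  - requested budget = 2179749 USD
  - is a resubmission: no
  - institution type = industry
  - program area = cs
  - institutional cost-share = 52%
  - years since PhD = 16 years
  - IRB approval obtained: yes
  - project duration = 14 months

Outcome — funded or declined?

Funded

Atomic conditions:
  years since PhD ≤ 9 years: 16 ≤ 9 is false
  mean reviewer score ≤ 2.2: 1.6 ≤ 2.2 is true
  support letters = 3: 3 == 3 is true
  project duration = 68 months: 14 == 68 is false
  NOT early-career PI: yes → false
  PI h-index between 36 and 79: 23 in [36, 79] is false
  early-career PI: yes → true
  institutional cost-share ≤ 30%: 52 ≤ 30 is false
  institution type = industry: industry == industry is true
  institution type ∈ {R1, industry}: industry is in the set → true
  requested budget ≤ 781273 USD: 2179749 ≤ 781273 is false
  support letters ≥ 1: 3 ≥ 1 is true
  years since PhD = 4 years: 16 == 4 is false
  NOT IRB approval obtained: yes → false
Combine:
[1.3] NOT true = false
[1] false OR true OR false = true
[2.2] NOT false = true
[2] false OR true = true
[3.1] NOT false = true
[3.2] NOT true = false
[3] true OR false = true
[4] false OR true = true
[5.2] NOT false = true
[5] true OR true OR true = true
[6.2] NOT false = true
[6] false OR true = true
[root] true AND true AND true AND true AND true AND true = true
Overall: true → funded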